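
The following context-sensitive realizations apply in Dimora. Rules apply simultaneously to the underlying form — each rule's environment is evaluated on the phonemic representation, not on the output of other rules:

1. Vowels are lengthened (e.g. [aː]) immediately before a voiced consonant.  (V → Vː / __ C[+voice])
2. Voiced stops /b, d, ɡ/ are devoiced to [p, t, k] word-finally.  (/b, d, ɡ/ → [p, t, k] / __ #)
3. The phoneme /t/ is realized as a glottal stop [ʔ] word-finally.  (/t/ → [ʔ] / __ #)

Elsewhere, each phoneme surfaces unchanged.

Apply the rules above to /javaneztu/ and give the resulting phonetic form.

[jaːvaːneːztu]

/j/ — not in any rule's target class → [j].
Rule 1 applies to /a/ (between /j/ and /v/: before a voiced consonant) → [aː].
/v/ stays [v].
/a/ — between /v/ and /n/, before a voiced consonant — surfaces as [aː] (rule 1).
/n/ stays [n].
/e/ — between /n/ and /z/, before a voiced consonant — surfaces as [eː] (rule 1).
/z/ — not in any rule's target class → [z].
/t/ — between /z/ and /u/; rule 3 does not apply here → [t].
/u/ (word-final) fails the environment for rule 1, so it stays [u].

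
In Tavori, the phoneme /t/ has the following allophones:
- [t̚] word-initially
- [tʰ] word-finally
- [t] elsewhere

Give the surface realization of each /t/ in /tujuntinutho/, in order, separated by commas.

[t̚], [t], [t]

Occurrence 1 (position 1): word-initially → [t̚].
Occurrence 2 (position 6): no conditioning environment matches → elsewhere allophone [t].
Occurrence 3 (position 10): no conditioning environment matches → elsewhere allophone [t].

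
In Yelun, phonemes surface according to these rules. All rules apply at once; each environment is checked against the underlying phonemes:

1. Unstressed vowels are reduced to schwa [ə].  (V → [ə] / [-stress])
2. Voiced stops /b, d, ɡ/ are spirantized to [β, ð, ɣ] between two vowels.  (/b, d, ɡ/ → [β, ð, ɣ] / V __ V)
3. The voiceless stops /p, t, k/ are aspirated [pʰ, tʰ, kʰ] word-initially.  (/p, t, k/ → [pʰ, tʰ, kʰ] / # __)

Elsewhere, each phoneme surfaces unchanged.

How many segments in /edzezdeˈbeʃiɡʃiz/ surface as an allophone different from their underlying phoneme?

6

Segments that undergo a rule: /e/ → [ə] (rule 1); /e/ → [ə] (rule 1); /e/ → [ə] (rule 1); /b/ → [β] (rule 2); /i/ → [ə] (rule 1); /i/ → [ə] (rule 1).
All other segments surface unchanged.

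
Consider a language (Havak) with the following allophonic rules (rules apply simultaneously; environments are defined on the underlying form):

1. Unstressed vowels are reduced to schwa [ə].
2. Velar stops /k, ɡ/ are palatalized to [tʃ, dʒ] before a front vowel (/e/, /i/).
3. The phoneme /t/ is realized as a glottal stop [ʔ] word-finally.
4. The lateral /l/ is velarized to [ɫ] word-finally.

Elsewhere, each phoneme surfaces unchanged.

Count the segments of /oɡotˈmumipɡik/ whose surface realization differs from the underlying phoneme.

Segments that undergo a rule: /o/ → [ə] (rule 1); /o/ → [ə] (rule 1); /i/ → [ə] (rule 1); /ɡ/ → [dʒ] (rule 2); /i/ → [ə] (rule 1).
All other segments surface unchanged.

5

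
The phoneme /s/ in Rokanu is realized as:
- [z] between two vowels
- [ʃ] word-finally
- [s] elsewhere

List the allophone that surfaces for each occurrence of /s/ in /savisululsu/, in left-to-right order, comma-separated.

Occurrence 1 (position 1): no conditioning environment matches → elsewhere allophone [s].
Occurrence 2 (position 5): between two vowels → [z].
Occurrence 3 (position 10): no conditioning environment matches → elsewhere allophone [s].

[s], [z], [s]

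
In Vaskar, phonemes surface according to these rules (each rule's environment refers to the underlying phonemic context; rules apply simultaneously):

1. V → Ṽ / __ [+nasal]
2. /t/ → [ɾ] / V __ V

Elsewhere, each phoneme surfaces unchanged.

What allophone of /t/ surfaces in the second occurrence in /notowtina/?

[t]

/t/ — between /w/ and /i/; rule 2 does not apply here → [t].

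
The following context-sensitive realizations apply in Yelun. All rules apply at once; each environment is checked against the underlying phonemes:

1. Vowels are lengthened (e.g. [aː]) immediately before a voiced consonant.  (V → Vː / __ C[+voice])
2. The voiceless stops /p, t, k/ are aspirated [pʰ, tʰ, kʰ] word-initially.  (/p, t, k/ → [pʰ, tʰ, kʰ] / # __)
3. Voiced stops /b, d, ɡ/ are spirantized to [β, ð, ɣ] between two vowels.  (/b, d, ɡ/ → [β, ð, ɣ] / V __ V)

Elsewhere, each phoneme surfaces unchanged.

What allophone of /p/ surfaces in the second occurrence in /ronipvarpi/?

/p/ (between /r/ and /i/): rule 2 targets it, but not word-initially → unchanged [p].

[p]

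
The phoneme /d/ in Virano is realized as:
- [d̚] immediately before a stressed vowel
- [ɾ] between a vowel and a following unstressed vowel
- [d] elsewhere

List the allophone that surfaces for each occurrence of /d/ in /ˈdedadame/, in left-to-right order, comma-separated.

Occurrence 1 (position 1): immediately before a stressed vowel → [d̚].
Occurrence 2 (position 3): between a vowel and a following unstressed vowel → [ɾ].
Occurrence 3 (position 5): between a vowel and a following unstressed vowel → [ɾ].

[d̚], [ɾ], [ɾ]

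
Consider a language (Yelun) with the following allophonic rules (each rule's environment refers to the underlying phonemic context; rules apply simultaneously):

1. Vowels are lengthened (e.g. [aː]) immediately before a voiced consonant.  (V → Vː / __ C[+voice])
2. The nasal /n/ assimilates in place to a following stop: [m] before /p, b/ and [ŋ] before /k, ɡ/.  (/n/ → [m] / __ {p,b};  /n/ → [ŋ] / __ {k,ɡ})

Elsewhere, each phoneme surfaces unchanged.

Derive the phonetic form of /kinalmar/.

/k/ (word-initial): no rule targets it → [k].
/i/ (between /k/ and /n/): before a voiced consonant, so rule 1 applies → [iː].
/n/ — between /i/ and /a/; rule 2 does not apply here → [n].
/a/ — between /n/ and /l/, before a voiced consonant — surfaces as [aː] (rule 1).
/l/ stays [l].
/m/ (between /l/ and /a/) is unaffected → [m].
/a/ — between /m/ and /r/, before a voiced consonant — surfaces as [aː] (rule 1).
/r/ stays [r].

[kiːnaːlmaːr]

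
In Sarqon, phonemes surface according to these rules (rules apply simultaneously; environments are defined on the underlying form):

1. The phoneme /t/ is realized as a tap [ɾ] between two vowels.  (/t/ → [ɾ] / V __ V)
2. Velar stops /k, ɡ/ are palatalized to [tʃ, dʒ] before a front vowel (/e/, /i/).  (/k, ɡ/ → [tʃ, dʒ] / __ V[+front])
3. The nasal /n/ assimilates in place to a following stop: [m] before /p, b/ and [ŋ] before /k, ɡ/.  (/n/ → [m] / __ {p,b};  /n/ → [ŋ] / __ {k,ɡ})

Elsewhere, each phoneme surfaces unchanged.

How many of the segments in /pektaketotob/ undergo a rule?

Segments that undergo a rule: /k/ → [tʃ] (rule 2); /t/ → [ɾ] (rule 1); /t/ → [ɾ] (rule 1).
All other segments surface unchanged.

3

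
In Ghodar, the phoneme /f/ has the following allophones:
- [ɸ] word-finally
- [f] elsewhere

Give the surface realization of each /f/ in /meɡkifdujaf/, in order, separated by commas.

[f], [ɸ]

Occurrence 1 (position 6): no conditioning environment matches → elsewhere allophone [f].
Occurrence 2 (position 11): word-finally → [ɸ].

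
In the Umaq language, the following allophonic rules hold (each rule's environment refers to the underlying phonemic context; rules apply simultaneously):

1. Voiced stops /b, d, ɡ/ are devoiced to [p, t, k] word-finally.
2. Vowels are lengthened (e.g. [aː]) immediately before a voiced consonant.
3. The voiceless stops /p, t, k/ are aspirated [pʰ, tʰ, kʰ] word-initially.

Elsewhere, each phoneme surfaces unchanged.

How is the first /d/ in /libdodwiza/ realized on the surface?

/d/ — between /b/ and /o/; rule 1 does not apply here → [d].

[d]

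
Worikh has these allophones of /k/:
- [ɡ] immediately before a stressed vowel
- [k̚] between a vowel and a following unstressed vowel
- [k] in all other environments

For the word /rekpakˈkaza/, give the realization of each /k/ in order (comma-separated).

[k], [k], [ɡ]

Occurrence 1 (position 3): no conditioning environment matches → elsewhere allophone [k].
Occurrence 2 (position 6): no conditioning environment matches → elsewhere allophone [k].
Occurrence 3 (position 7): immediately before a stressed vowel → [ɡ].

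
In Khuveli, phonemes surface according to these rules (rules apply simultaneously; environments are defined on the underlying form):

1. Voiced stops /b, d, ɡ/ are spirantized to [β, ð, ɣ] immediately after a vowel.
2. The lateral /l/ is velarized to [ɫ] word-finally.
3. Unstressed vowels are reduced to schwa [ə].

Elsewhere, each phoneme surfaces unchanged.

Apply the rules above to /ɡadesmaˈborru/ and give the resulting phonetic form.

[ɡəðəsməˈβorrə]

/ɡ/ (word-initial) fails the environment for rule 1, so it stays [ɡ].
/a/ meets the environment for rule 3 (in an unstressed syllable) → [ə].
Rule 1 applies to /d/ (between /a/ and /e/: immediately after a vowel) → [ð].
Rule 3 applies to /e/ (between /d/ and /s/: in an unstressed syllable) → [ə].
/s/ stays [s].
/m/ stays [m].
/a/ — between /m/ and /b/, in an unstressed syllable — surfaces as [ə] (rule 3).
/b/ (between /a/ and /o/) occurs immediately after a vowel → [β] by rule 1.
/o/ (between /b/ and /r/) fails the environment for rule 3, so it stays [o].
/r/ stays [r].
/r/ (between /r/ and /u/): no rule targets it → [r].
Rule 3 applies to /u/ (word-final: in an unstressed syllable) → [ə].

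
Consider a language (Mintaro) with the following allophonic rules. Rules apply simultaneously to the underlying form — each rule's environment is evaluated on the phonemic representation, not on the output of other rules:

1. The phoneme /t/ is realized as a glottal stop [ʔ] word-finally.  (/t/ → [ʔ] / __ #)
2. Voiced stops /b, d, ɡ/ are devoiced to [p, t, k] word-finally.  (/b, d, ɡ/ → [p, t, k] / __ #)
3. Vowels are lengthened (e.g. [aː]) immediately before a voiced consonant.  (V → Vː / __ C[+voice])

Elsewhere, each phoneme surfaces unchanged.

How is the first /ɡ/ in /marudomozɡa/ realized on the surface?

[ɡ]

/ɡ/ (between /z/ and /a/): rule 2 targets it, but not word-finally → unchanged [ɡ].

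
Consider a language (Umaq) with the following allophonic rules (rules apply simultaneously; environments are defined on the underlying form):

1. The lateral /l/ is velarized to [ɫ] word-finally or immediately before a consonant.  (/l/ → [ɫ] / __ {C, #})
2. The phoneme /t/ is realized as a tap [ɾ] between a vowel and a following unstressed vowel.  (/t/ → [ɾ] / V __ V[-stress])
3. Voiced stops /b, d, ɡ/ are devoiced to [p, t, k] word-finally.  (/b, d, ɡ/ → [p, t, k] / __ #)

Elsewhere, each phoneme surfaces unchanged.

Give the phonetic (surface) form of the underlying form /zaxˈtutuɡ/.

/t/ (between /x/ and /u/) fails the environment for rule 2, so it stays [t].
Rule 2 applies to /t/ (between /u/ and /u/: between a vowel and a following unstressed vowel) → [ɾ].
/ɡ/ meets the environment for rule 3 (word-finally) → [k].

[zaxˈtuɾuk]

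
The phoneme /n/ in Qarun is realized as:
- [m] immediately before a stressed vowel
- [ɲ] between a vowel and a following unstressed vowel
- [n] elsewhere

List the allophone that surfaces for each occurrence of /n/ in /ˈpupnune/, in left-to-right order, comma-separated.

[n], [ɲ]

Occurrence 1 (position 4): no conditioning environment matches → elsewhere allophone [n].
Occurrence 2 (position 6): between a vowel and a following unstressed vowel → [ɲ].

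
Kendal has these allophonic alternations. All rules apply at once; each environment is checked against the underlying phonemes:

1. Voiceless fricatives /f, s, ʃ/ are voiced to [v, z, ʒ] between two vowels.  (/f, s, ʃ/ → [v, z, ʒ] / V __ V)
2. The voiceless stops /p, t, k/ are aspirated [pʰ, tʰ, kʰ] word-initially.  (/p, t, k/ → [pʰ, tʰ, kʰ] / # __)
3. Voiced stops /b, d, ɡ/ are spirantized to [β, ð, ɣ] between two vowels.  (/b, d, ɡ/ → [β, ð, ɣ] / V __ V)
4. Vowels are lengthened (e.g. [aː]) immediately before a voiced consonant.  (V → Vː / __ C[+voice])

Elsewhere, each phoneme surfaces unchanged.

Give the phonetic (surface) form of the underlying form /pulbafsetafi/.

Rule 2 applies to /p/ (word-initial: word-initially) → [pʰ].
/u/ — between /p/ and /l/, before a voiced consonant — surfaces as [uː] (rule 4).
/b/ (between /l/ and /a/): rule 3 targets it, but not between two vowels → unchanged [b].
/a/ (between /b/ and /f/) is in the target of rule 4 but the environment (before a voiced consonant) is not met → [a].
/f/ (between /a/ and /s/) fails the environment for rule 1, so it stays [f].
/s/ (between /f/ and /e/): rule 1 targets it, but not between two vowels → unchanged [s].
/e/ (between /s/ and /t/) fails the environment for rule 4, so it stays [e].
/t/ (between /e/ and /a/): rule 2 targets it, but not word-initially → unchanged [t].
/a/ (between /t/ and /f/): rule 4 targets it, but not before a voiced consonant → unchanged [a].
/f/ — between /a/ and /i/, between two vowels — surfaces as [v] (rule 1).
/i/ (word-final) is in the target of rule 4 but the environment (before a voiced consonant) is not met → [i].

[pʰuːlbafsetavi]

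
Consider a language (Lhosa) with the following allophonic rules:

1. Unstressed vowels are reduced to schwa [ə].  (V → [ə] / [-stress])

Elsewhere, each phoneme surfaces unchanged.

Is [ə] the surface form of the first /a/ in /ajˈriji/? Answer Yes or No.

/a/ (word-initial): in an unstressed syllable, so rule 1 applies → [ə].
The actual realization is [ə], which matches [ə].

Yes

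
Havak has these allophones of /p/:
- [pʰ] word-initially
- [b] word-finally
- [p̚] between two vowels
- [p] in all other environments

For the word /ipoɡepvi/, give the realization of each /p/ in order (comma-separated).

[p̚], [p]

Occurrence 1 (position 2): between two vowels → [p̚].
Occurrence 2 (position 6): no conditioning environment matches → elsewhere allophone [p].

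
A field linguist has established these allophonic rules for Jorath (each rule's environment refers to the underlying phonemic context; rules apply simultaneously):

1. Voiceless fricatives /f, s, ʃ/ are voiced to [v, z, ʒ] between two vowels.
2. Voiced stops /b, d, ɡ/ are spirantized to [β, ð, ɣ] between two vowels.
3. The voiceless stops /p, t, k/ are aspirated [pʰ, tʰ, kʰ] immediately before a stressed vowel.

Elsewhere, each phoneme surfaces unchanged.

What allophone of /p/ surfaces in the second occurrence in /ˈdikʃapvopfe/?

[p]

/p/ (between /o/ and /f/) is in the target of rule 3 but the environment (immediately before a stressed vowel) is not met → [p].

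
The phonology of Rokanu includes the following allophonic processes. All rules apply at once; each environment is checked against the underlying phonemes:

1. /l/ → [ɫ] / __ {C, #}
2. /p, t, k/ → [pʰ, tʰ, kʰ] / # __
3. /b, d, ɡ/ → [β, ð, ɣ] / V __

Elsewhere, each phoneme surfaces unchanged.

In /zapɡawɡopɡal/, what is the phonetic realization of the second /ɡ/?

[ɡ]

/ɡ/ — between /w/ and /o/; rule 3 does not apply here → [ɡ].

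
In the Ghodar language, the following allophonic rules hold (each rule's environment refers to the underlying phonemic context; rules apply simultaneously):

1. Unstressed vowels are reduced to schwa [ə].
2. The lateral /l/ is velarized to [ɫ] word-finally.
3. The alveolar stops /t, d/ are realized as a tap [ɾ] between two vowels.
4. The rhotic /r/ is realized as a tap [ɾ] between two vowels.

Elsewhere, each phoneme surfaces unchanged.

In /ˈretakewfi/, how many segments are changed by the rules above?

4

Segments that undergo a rule: /t/ → [ɾ] (rule 3); /a/ → [ə] (rule 1); /e/ → [ə] (rule 1); /i/ → [ə] (rule 1).
All other segments surface unchanged.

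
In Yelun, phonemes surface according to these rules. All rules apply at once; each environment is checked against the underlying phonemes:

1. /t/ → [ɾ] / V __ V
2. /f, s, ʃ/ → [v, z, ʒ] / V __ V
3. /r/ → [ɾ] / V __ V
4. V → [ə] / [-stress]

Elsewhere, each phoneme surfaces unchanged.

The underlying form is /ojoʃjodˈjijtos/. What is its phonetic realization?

[əjəʃjədˈjijtəs]

/o/ — word-initial, in an unstressed syllable — surfaces as [ə] (rule 4).
/j/ — not in any rule's target class → [j].
/o/ (between /j/ and /ʃ/) occurs in an unstressed syllable → [ə] by rule 4.
/ʃ/ — between /o/ and /j/; rule 2 does not apply here → [ʃ].
/j/ (between /ʃ/ and /o/): no rule targets it → [j].
Rule 4 applies to /o/ (between /j/ and /d/: in an unstressed syllable) → [ə].
/d/ stays [d].
/j/ stays [j].
/i/ (between /j/ and /j/) is in the target of rule 4 but the environment (in an unstressed syllable) is not met → [i].
/j/ stays [j].
/t/ (between /j/ and /o/) fails the environment for rule 1, so it stays [t].
/o/ meets the environment for rule 4 (in an unstressed syllable) → [ə].
/s/ — word-final; rule 2 does not apply here → [s].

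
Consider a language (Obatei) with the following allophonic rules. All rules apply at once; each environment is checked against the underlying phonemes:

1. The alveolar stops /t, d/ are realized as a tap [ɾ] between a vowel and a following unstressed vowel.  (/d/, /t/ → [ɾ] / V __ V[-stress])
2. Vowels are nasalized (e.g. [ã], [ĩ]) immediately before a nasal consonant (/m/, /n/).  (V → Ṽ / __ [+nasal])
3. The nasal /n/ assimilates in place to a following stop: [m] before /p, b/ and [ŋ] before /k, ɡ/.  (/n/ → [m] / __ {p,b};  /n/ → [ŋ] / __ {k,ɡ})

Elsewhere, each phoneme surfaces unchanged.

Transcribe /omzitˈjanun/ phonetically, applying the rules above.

[õmzitˈjãnũn]

/o/ (word-initial) occurs before a nasal consonant → [õ] by rule 2.
/m/ (between /o/ and /z/) is unaffected → [m].
/z/ stays [z].
/i/ (between /z/ and /t/) fails the environment for rule 2, so it stays [i].
/t/ — between /i/ and /j/; rule 1 does not apply here → [t].
/j/ — not in any rule's target class → [j].
Rule 2 applies to /a/ (between /j/ and /n/: before a nasal consonant) → [ã].
/n/ — between /a/ and /u/; rule 3 does not apply here → [n].
/u/ (between /n/ and /n/): before a nasal consonant, so rule 2 applies → [ũ].
/n/ — word-final; rule 3 does not apply here → [n].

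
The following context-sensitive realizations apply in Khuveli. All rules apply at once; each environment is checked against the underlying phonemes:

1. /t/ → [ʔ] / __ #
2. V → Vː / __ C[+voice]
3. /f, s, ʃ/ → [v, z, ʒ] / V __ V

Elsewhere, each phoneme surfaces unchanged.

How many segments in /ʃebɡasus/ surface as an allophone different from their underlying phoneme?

2

Segments that undergo a rule: /e/ → [eː] (rule 2); /s/ → [z] (rule 3).
All other segments surface unchanged.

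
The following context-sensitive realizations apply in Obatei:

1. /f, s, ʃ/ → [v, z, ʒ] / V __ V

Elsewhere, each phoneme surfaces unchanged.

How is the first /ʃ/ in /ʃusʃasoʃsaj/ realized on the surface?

/ʃ/ (word-initial) fails the environment for rule 1, so it stays [ʃ].

[ʃ]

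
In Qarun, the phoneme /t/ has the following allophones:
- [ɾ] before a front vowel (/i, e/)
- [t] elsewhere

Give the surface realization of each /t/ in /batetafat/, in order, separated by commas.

Occurrence 1 (position 3): before a front vowel (/i, e/) → [ɾ].
Occurrence 2 (position 5): no conditioning environment matches → elsewhere allophone [t].
Occurrence 3 (position 9): no conditioning environment matches → elsewhere allophone [t].

[ɾ], [t], [t]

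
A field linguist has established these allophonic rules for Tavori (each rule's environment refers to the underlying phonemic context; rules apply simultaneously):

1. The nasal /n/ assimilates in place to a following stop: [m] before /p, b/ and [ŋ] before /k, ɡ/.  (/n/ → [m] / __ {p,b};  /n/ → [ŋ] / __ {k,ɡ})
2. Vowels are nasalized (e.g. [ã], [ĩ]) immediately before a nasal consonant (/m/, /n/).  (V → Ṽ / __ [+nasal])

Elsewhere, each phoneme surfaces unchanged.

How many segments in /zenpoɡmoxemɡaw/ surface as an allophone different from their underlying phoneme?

3

Segments that undergo a rule: /e/ → [ẽ] (rule 2); /n/ → [m] (rule 1); /e/ → [ẽ] (rule 2).
All other segments surface unchanged.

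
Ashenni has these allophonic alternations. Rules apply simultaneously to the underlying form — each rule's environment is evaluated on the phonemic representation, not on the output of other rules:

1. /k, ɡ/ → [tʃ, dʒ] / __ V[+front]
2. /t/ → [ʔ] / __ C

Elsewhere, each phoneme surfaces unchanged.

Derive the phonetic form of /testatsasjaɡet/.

[testaʔsasjadʒet]

/t/ (word-initial): rule 2 targets it, but not immediately before a consonant → unchanged [t].
/e/ — not in any rule's target class → [e].
/s/ (between /e/ and /t/) is unaffected → [s].
/t/ — between /s/ and /a/; rule 2 does not apply here → [t].
/a/ stays [a].
/t/ (between /a/ and /s/) occurs immediately before a consonant → [ʔ] by rule 2.
/s/ stays [s].
/a/ (between /s/ and /s/): no rule targets it → [a].
/s/ (between /a/ and /j/) is unaffected → [s].
/j/ — not in any rule's target class → [j].
/a/ (between /j/ and /ɡ/) is unaffected → [a].
/ɡ/ (between /a/ and /e/) occurs before a front vowel → [dʒ] by rule 1.
/e/ (between /ɡ/ and /t/) is unaffected → [e].
/t/ (word-final): rule 2 targets it, but not immediately before a consonant → unchanged [t].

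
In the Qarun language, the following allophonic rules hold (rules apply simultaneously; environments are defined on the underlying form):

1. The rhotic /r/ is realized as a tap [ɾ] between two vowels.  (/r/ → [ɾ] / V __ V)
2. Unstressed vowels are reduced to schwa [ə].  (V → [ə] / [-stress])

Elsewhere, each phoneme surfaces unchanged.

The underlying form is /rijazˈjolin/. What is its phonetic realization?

[rəjəzˈjolən]

/r/ — word-initial; rule 1 does not apply here → [r].
/i/ meets the environment for rule 2 (in an unstressed syllable) → [ə].
/j/ — not in any rule's target class → [j].
/a/ — between /j/ and /z/, in an unstressed syllable — surfaces as [ə] (rule 2).
/z/ (between /a/ and /j/): no rule targets it → [z].
/j/ — not in any rule's target class → [j].
/o/ — between /j/ and /l/; rule 2 does not apply here → [o].
/l/ stays [l].
/i/ meets the environment for rule 2 (in an unstressed syllable) → [ə].
/n/ stays [n].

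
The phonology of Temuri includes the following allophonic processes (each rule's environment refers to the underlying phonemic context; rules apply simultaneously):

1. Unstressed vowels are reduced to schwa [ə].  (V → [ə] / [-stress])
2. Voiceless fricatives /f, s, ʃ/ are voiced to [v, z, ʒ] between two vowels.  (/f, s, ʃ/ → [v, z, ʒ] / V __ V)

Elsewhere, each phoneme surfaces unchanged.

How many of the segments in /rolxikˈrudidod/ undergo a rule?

4

Segments that undergo a rule: /o/ → [ə] (rule 1); /i/ → [ə] (rule 1); /i/ → [ə] (rule 1); /o/ → [ə] (rule 1).
All other segments surface unchanged.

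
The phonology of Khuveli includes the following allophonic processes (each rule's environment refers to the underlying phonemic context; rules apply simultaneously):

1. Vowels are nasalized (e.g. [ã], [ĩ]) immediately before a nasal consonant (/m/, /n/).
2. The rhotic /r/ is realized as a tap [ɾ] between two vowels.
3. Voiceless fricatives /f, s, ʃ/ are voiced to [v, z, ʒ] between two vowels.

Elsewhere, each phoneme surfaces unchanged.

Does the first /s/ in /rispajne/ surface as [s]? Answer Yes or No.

Yes

/s/ (between /i/ and /p/) is in the target of rule 3 but the environment (between two vowels) is not met → [s].
The actual realization is [s], which matches [s].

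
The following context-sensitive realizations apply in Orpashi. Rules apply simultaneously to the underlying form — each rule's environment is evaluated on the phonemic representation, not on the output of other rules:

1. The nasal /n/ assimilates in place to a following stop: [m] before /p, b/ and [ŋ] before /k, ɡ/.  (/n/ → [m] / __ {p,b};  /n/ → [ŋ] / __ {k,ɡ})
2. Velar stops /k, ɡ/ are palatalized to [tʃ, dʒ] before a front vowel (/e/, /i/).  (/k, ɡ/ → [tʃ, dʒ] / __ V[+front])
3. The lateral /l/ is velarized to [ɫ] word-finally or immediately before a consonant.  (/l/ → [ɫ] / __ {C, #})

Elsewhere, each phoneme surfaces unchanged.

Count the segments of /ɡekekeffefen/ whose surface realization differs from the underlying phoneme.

Segments that undergo a rule: /ɡ/ → [dʒ] (rule 2); /k/ → [tʃ] (rule 2); /k/ → [tʃ] (rule 2).
All other segments surface unchanged.

3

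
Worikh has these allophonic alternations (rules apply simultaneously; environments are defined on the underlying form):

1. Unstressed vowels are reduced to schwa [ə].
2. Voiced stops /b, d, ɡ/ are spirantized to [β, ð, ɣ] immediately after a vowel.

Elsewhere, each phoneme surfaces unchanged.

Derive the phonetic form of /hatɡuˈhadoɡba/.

Rule 1 applies to /a/ (between /h/ and /t/: in an unstressed syllable) → [ə].
/ɡ/ (between /t/ and /u/) is in the target of rule 2 but the environment (immediately after a vowel) is not met → [ɡ].
Rule 1 applies to /u/ (between /ɡ/ and /h/: in an unstressed syllable) → [ə].
/a/ — between /h/ and /d/; rule 1 does not apply here → [a].
/d/ (between /a/ and /o/): immediately after a vowel, so rule 2 applies → [ð].
/o/ (between /d/ and /ɡ/) occurs in an unstressed syllable → [ə] by rule 1.
/ɡ/ (between /o/ and /b/): immediately after a vowel, so rule 2 applies → [ɣ].
/b/ — between /ɡ/ and /a/; rule 2 does not apply here → [b].
/a/ — word-final, in an unstressed syllable — surfaces as [ə] (rule 1).

[hətɡəˈhaðəɣbə]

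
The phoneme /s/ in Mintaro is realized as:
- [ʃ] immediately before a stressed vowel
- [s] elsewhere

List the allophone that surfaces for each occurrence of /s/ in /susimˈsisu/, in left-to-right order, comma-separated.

[s], [s], [ʃ], [s]

Occurrence 1 (position 1): no conditioning environment matches → elsewhere allophone [s].
Occurrence 2 (position 3): no conditioning environment matches → elsewhere allophone [s].
Occurrence 3 (position 6): immediately before a stressed vowel → [ʃ].
Occurrence 4 (position 8): no conditioning environment matches → elsewhere allophone [s].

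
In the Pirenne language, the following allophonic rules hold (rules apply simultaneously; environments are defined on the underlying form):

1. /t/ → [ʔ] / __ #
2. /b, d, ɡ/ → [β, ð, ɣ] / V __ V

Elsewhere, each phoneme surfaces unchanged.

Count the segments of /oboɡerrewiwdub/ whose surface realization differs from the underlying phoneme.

Segments that undergo a rule: /b/ → [β] (rule 2); /ɡ/ → [ɣ] (rule 2).
All other segments surface unchanged.

2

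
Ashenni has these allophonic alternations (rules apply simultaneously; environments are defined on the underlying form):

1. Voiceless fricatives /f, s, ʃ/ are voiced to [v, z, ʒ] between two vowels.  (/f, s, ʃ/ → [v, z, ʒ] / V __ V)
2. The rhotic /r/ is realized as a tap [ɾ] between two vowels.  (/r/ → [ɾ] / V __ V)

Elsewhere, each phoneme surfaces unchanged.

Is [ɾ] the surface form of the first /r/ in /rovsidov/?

/r/ (word-initial): rule 2 targets it, but not between two vowels → unchanged [r].
The actual realization is [r], not [ɾ].

No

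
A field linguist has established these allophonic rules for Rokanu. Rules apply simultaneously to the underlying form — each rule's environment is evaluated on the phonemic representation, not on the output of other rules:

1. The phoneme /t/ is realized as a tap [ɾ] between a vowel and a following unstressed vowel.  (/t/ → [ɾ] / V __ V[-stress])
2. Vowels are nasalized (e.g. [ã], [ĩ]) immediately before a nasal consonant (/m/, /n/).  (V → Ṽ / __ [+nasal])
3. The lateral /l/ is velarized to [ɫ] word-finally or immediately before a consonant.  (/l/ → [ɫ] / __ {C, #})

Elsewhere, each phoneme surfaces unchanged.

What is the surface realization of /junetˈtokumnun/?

/j/ — not in any rule's target class → [j].
/u/ (between /j/ and /n/) occurs before a nasal consonant → [ũ] by rule 2.
/n/ — not in any rule's target class → [n].
/e/ (between /n/ and /t/) is in the target of rule 2 but the environment (before a nasal consonant) is not met → [e].
/t/ (between /e/ and /t/) is in the target of rule 1 but the environment (between a vowel and a following unstressed vowel) is not met → [t].
/t/ (between /t/ and /o/) fails the environment for rule 1, so it stays [t].
/o/ (between /t/ and /k/): rule 2 targets it, but not before a nasal consonant → unchanged [o].
/k/ (between /o/ and /u/): no rule targets it → [k].
/u/ (between /k/ and /m/): before a nasal consonant, so rule 2 applies → [ũ].
/m/ stays [m].
/n/ (between /m/ and /u/) is unaffected → [n].
/u/ meets the environment for rule 2 (before a nasal consonant) → [ũ].
/n/ (word-final) is unaffected → [n].

[jũnetˈtokũmnũn]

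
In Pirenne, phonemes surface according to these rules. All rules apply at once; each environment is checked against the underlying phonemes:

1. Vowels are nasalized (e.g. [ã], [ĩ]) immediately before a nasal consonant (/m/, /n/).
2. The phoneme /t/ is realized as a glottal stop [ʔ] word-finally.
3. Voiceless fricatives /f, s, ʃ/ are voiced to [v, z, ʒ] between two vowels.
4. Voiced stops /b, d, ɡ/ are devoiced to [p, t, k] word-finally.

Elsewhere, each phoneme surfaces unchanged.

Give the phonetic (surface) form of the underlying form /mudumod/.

/m/ — not in any rule's target class → [m].
/u/ (between /m/ and /d/) is in the target of rule 1 but the environment (before a nasal consonant) is not met → [u].
/d/ (between /u/ and /u/): rule 4 targets it, but not word-finally → unchanged [d].
/u/ (between /d/ and /m/) occurs before a nasal consonant → [ũ] by rule 1.
/m/ (between /u/ and /o/) is unaffected → [m].
/o/ — between /m/ and /d/; rule 1 does not apply here → [o].
/d/ — word-final, word-finally — surfaces as [t] (rule 4).

[mudũmot]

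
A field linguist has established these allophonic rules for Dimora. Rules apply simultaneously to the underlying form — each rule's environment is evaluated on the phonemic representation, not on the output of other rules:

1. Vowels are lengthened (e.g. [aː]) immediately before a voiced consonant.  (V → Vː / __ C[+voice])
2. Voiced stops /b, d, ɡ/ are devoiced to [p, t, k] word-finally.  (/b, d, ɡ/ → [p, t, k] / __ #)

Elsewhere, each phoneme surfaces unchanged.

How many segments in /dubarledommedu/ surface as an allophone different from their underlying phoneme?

5

Segments that undergo a rule: /u/ → [uː] (rule 1); /a/ → [aː] (rule 1); /e/ → [eː] (rule 1); /o/ → [oː] (rule 1); /e/ → [eː] (rule 1).
All other segments surface unchanged.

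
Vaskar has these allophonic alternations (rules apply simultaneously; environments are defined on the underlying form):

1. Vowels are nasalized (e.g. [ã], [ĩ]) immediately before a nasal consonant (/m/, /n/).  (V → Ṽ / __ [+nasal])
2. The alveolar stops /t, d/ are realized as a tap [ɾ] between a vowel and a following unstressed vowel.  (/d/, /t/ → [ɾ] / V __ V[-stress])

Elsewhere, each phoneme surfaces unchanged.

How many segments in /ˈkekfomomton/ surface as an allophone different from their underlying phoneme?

3

Segments that undergo a rule: /o/ → [õ] (rule 1); /o/ → [õ] (rule 1); /o/ → [õ] (rule 1).
All other segments surface unchanged.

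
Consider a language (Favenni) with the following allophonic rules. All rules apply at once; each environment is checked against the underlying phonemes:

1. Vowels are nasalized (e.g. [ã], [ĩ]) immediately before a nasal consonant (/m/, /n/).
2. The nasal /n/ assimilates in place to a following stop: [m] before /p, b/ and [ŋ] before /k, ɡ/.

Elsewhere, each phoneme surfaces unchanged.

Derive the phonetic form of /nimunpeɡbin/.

[nĩmũmpeɡbĩn]

/n/ (word-initial): rule 2 targets it, but not before a labial or velar stop → unchanged [n].
/i/ (between /n/ and /m/) occurs before a nasal consonant → [ĩ] by rule 1.
/m/ (between /i/ and /u/): no rule targets it → [m].
Rule 1 applies to /u/ (between /m/ and /n/: before a nasal consonant) → [ũ].
/n/ (between /u/ and /p/) occurs before a labial or velar stop → [m] by rule 2.
/p/ (between /n/ and /e/) is unaffected → [p].
/e/ (between /p/ and /ɡ/) is in the target of rule 1 but the environment (before a nasal consonant) is not met → [e].
/ɡ/ (between /e/ and /b/): no rule targets it → [ɡ].
/b/ — not in any rule's target class → [b].
/i/ meets the environment for rule 1 (before a nasal consonant) → [ĩ].
/n/ (word-final) is in the target of rule 2 but the environment (before a labial or velar stop) is not met → [n].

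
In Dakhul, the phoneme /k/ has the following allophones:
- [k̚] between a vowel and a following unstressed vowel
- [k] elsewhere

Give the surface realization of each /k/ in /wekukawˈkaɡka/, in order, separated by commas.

Occurrence 1 (position 3): between a vowel and a following unstressed vowel → [k̚].
Occurrence 2 (position 5): between a vowel and a following unstressed vowel → [k̚].
Occurrence 3 (position 8): no conditioning environment matches → elsewhere allophone [k].
Occurrence 4 (position 11): no conditioning environment matches → elsewhere allophone [k].

[k̚], [k̚], [k], [k]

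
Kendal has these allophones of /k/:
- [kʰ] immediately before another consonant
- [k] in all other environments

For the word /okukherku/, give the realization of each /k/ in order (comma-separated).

Occurrence 1 (position 2): no conditioning environment matches → elsewhere allophone [k].
Occurrence 2 (position 4): immediately before another consonant → [kʰ].
Occurrence 3 (position 8): no conditioning environment matches → elsewhere allophone [k].

[k], [kʰ], [k]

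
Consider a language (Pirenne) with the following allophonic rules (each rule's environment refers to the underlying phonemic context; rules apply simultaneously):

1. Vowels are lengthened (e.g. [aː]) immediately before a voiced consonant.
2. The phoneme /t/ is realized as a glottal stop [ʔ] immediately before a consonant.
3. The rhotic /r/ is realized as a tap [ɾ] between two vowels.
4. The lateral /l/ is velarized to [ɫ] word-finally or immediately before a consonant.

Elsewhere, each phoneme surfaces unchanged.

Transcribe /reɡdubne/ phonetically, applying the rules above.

/r/ (word-initial): rule 3 targets it, but not between two vowels → unchanged [r].
/e/ meets the environment for rule 1 (before a voiced consonant) → [eː].
/ɡ/ (between /e/ and /d/) is unaffected → [ɡ].
/d/ (between /ɡ/ and /u/): no rule targets it → [d].
/u/ (between /d/ and /b/): before a voiced consonant, so rule 1 applies → [uː].
/b/ (between /u/ and /n/): no rule targets it → [b].
/n/ (between /b/ and /e/) is unaffected → [n].
/e/ (word-final): rule 1 targets it, but not before a voiced consonant → unchanged [e].

[reːɡduːbne]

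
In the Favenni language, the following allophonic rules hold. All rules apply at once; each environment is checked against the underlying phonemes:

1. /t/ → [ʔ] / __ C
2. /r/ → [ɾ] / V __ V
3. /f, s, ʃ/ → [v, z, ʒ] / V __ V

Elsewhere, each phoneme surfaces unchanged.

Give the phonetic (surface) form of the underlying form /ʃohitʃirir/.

/ʃ/ — word-initial; rule 3 does not apply here → [ʃ].
/t/ meets the environment for rule 1 (immediately before a consonant) → [ʔ].
/ʃ/ (between /t/ and /i/) is in the target of rule 3 but the environment (between two vowels) is not met → [ʃ].
/r/ (between /i/ and /i/): between two vowels, so rule 2 applies → [ɾ].
/r/ (word-final) fails the environment for rule 2, so it stays [r].

[ʃohiʔʃiɾir]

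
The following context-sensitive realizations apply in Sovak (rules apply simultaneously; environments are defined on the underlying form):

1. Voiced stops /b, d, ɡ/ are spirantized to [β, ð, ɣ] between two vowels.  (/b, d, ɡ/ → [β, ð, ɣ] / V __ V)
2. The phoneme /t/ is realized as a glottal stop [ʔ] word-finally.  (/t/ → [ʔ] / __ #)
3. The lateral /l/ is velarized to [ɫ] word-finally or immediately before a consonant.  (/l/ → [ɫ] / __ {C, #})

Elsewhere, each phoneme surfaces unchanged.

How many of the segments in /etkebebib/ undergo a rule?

Segments that undergo a rule: /b/ → [β] (rule 1); /b/ → [β] (rule 1).
All other segments surface unchanged.

2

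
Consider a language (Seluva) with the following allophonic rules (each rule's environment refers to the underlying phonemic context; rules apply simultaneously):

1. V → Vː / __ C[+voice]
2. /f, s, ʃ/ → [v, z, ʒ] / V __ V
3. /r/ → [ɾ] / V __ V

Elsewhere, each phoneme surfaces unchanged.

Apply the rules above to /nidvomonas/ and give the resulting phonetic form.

[niːdvoːmoːnas]

/n/ (word-initial) is unaffected → [n].
Rule 1 applies to /i/ (between /n/ and /d/: before a voiced consonant) → [iː].
/d/ — not in any rule's target class → [d].
/v/ (between /d/ and /o/) is unaffected → [v].
/o/ meets the environment for rule 1 (before a voiced consonant) → [oː].
/m/ (between /o/ and /o/): no rule targets it → [m].
/o/ (between /m/ and /n/) occurs before a voiced consonant → [oː] by rule 1.
/n/ stays [n].
/a/ — between /n/ and /s/; rule 1 does not apply here → [a].
/s/ (word-final): rule 2 targets it, but not between two vowels → unchanged [s].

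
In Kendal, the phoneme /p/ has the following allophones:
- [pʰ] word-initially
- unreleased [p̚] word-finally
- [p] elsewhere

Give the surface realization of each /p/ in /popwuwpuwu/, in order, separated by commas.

[pʰ], [p], [p]

Occurrence 1 (position 1): word-initially → [pʰ].
Occurrence 2 (position 3): no conditioning environment matches → elsewhere allophone [p].
Occurrence 3 (position 7): no conditioning environment matches → elsewhere allophone [p].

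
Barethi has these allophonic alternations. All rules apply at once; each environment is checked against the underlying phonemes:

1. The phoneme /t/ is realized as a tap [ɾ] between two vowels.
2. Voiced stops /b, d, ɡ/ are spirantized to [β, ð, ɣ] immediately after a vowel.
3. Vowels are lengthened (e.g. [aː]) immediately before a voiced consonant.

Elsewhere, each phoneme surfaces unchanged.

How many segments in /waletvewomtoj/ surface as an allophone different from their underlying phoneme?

4

Segments that undergo a rule: /a/ → [aː] (rule 3); /e/ → [eː] (rule 3); /o/ → [oː] (rule 3); /o/ → [oː] (rule 3).
All other segments surface unchanged.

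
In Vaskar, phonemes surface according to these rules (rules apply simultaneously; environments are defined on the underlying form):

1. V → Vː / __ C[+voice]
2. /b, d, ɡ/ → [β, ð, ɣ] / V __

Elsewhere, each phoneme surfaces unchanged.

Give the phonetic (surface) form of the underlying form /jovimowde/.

[joːviːmoːwde]

/j/ (word-initial): no rule targets it → [j].
/o/ (between /j/ and /v/): before a voiced consonant, so rule 1 applies → [oː].
/v/ (between /o/ and /i/) is unaffected → [v].
Rule 1 applies to /i/ (between /v/ and /m/: before a voiced consonant) → [iː].
/m/ stays [m].
/o/ — between /m/ and /w/, before a voiced consonant — surfaces as [oː] (rule 1).
/w/ — not in any rule's target class → [w].
/d/ (between /w/ and /e/): rule 2 targets it, but not immediately after a vowel → unchanged [d].
/e/ (word-final): rule 1 targets it, but not before a voiced consonant → unchanged [e].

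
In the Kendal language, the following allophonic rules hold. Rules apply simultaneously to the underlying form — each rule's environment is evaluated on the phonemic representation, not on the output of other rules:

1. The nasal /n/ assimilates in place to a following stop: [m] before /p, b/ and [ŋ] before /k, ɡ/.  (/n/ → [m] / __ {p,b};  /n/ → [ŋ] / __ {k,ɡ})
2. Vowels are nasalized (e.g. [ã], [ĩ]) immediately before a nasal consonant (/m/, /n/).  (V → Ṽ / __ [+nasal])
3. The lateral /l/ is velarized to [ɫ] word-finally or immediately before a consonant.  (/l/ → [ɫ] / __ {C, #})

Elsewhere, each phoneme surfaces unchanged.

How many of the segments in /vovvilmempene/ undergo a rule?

3

Segments that undergo a rule: /l/ → [ɫ] (rule 3); /e/ → [ẽ] (rule 2); /e/ → [ẽ] (rule 2).
All other segments surface unchanged.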